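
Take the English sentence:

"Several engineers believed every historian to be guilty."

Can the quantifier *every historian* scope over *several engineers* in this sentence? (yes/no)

Yes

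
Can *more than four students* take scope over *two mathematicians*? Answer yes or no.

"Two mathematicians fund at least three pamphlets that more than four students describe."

The DP *more than four students* is contained in the relative clause *that more than four students describe* modifying *at least three pamphlets*.
QR out of a relative clause is ruled out by the relative-clause island constraint.
Hence only narrow scope for *more than four students* (under *two mathematicians*) survives.

No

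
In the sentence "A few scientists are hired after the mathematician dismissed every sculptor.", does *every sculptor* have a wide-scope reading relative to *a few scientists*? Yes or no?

Structurally, *every sculptor* is inside the adjunct clause *after the mathematician dismissed every sculptor*.
Scope out of an adjunct clause is unavailable: QR respects the adjunct-island constraint.
So *every sculptor* cannot raise high enough to outscope *a few scientists*; only the surface ordering *a few scientists* > *every sculptor* is available.

No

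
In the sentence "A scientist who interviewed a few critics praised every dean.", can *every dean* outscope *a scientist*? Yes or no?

Yes

*every dean* is a matrix argument; only *a scientist* is modified by the relative clause *who interviewed a few critics*, so the RC island is irrelevant to the target quantifier.
No island intervenes, so both surface and inverse scope are derivable.
So *every dean* > *a scientist* is among the available readings.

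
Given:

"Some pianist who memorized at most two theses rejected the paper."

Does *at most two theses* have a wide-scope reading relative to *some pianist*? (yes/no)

No

*at most two theses* sits inside the relative clause *who memorized at most two theses*.
QR out of a relative clause is ruled out by the relative-clause island constraint.
So *at most two theses* cannot raise to a position above *some pianist*.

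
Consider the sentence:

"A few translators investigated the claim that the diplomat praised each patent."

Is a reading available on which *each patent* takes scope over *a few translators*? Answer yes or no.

No

The target quantifier *each patent* is part of the complex NP *the claim that the diplomat praised each patent*.
A that-clause complement to a noun is an island; QR cannot cross the NP boundary.
The inverse ordering *each patent* > *a few translators* is therefore underivable.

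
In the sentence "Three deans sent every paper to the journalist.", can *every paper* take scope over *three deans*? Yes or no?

Yes

*every paper* and *three deans* are in the same minimal clause.
QR within a single clause is free, so the lower quantifier may take scope over the higher one.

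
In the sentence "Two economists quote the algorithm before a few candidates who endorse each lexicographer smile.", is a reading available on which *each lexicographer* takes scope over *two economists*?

No

*each lexicographer* sits inside the relative clause *who endorse each lexicographer*, which is itself inside the adjunct *before a few candidates who endorse each lexicographer smile*.
Two island boundaries intervene — the relative clause and the adjunct. Either alone would block QR.
The inverse ordering *each lexicographer* > *two economists* is therefore underivable.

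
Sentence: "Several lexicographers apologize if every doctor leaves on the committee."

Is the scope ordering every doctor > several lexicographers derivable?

No

*every doctor* occurs within the adjunct clause *if every doctor leaves on the committee*.
The adjunct-island constraint bars QR out of an adverbial clause.
There is no licit LF on which *every doctor* c-commands *several lexicographers*.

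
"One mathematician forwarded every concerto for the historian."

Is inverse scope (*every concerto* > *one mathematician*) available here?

Yes

Both DPs are arguments of the same predicate; there is no clause or island boundary between them.
With no island boundary between them, the object can take inverse scope over the subject via ordinary QR within the clause.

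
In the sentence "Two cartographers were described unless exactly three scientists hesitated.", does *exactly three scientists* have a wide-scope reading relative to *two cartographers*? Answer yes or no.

No

The target quantifier *exactly three scientists* is part of the adjunct clause *unless exactly three scientists hesitated*.
Adjuncts are opaque for quantifier raising; a quantifier in an adjunct stays inside it.
*exactly three scientists* is confined to the island and cannot take scope over *two cartographers*.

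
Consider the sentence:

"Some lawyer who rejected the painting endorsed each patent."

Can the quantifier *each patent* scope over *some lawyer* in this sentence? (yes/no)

The relative clause *who rejected the painting* modifies *some lawyer*, but *each patent* is not inside that relative clause — it is an argument of the matrix verb.
QR within a single clause is free, so the lower quantifier may take scope over the higher one.

Yes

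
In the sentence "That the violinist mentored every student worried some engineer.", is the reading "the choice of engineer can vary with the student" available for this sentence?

The paraphrase describes the scope ordering *every student* > *some engineer*.
*every student* is embedded in the sentential subject *that the violinist mentored every student*.
Sentential subjects are islands: a quantifier inside the subject clause cannot raise over the matrix predicate.
So *every student* cannot raise to a position above *some engineer*.

No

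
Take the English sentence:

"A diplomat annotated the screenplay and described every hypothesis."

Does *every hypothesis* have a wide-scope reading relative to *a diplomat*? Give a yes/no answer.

No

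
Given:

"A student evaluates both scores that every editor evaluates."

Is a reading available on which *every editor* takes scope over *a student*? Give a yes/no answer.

No

*every editor* sits inside the relative clause *that every editor evaluates* modifying *both scores*.
QR out of a relative clause is ruled out by the relative-clause island constraint.
So *every editor* cannot raise to a position above *a student*.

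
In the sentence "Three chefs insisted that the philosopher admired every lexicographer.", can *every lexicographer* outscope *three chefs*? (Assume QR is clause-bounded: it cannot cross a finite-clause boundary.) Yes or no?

No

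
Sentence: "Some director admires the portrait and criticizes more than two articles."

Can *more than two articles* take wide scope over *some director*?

*more than two articles* occurs within one conjunct of the coordinate structure (*criticizes more than two articles*).
Asymmetric QR out of one conjunct violates the Coordinate Structure Constraint.
There is no licit LF on which *more than two articles* c-commands *some director*.

No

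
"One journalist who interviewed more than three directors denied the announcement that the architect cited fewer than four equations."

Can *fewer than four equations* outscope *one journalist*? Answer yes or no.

No

*fewer than four equations* sits inside the complex NP *the announcement that the architect cited fewer than four equations*.
Since the clause is the complement of a nominal head, the CNPC blocks scope extraction.
The inverse ordering *fewer than four equations* > *one journalist* is therefore underivable.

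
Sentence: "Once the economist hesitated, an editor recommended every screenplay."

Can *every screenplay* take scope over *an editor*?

Neither queried DP is inside the adjunct, so the adjunct-island constraint does not apply.
Since no island is crossed, the inverse ordering is licensed alongside surface scope.

Yes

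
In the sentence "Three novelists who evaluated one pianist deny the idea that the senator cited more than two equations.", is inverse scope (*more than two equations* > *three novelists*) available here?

Structurally, *more than two equations* is inside the complex NP *the idea that the senator cited more than two equations*.
A that-clause complement to a noun is an island; QR cannot cross the NP boundary.
So *more than two equations* cannot raise high enough to outscope *three novelists*; only the surface ordering *three novelists* > *more than two equations* is available.

No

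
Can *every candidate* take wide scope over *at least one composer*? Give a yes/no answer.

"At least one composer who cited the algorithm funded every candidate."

Although the sentence contains a relative clause (*who cited the algorithm*), *every candidate* is outside it, in the matrix VP.
With no island boundary between them, the object can take inverse scope over the subject via ordinary QR within the clause.

Yes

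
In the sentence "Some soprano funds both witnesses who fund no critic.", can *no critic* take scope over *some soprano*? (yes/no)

*no critic* sits inside the relative clause *who fund no critic* modifying *both witnesses*.
Relative clauses block scope extraction: QR cannot target a position outside the modified NP.
*no critic* is confined to the island and cannot take scope over *some soprano*.

No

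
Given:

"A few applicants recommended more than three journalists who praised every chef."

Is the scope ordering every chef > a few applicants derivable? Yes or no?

Structurally, *every chef* is inside the relative clause *who praised every chef* modifying *more than three journalists*.
Quantifiers inside a relative clause are trapped there; the RC boundary blocks QR.
So *every chef* cannot raise to a position above *a few applicants*.

No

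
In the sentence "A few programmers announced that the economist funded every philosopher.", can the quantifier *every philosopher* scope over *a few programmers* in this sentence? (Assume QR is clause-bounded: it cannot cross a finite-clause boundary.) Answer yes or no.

*every philosopher* is embedded in the finite complement clause *that the economist funded every philosopher*.
QR is clause-bounded, so the finite complement is a scope island for the embedded quantifier.
*every philosopher* is confined to the island and cannot take scope over *a few programmers*.

No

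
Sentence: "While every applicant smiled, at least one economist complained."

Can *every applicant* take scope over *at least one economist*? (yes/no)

No

*every applicant* occurs within the adjunct clause *while every applicant smiled*.
Since the clause is an adjunct (not a complement), the Adjunct Condition blocks QR across its edge.
So the wide-scope reading for *every applicant* is blocked.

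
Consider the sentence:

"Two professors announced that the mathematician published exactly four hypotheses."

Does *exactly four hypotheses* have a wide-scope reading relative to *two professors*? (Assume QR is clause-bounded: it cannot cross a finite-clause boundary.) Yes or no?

Structurally, *exactly four hypotheses* is inside the finite complement clause *that the mathematician published exactly four hypotheses*.
Under clause-bounded QR, a quantifier in an embedded finite clause cannot raise into the matrix clause.
Hence only narrow scope for *exactly four hypotheses* (under *two professors*) survives.

No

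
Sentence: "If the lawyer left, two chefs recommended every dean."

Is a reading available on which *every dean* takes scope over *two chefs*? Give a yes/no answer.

Yes

*every dean* is a matrix argument; the adjunct is an island but the target quantifier is outside it.
No island intervenes, so both surface and inverse scope are derivable.
The sentence is scopally ambiguous between *two chefs* > *every dean* and *every dean* > *two chefs*.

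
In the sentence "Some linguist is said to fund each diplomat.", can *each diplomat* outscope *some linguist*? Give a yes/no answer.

*each diplomat* is the object of the infinitival complement of a raising predicate; raising infinitives are transparent for QR, so the two DPs are in effect clausemates.
No island intervenes, so both surface and inverse scope are derivable.

Yes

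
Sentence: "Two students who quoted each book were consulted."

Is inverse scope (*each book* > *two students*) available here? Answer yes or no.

The target quantifier *each book* is part of the relative clause *who quoted each book*.
Quantifiers inside a relative clause are trapped there; the RC boundary blocks QR.
So the wide-scope reading for *each book* is blocked.

No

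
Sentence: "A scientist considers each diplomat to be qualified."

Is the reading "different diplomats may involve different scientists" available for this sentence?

Yes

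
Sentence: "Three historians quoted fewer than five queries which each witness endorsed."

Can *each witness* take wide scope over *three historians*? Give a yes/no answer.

The target quantifier *each witness* is part of the relative clause *which each witness endorsed* modifying *fewer than five queries*.
Relative clauses are scope islands: a quantifier cannot QR out of a relative clause to take scope in the matrix clause.
There is no licit LF on which *each witness* c-commands *three historians*.

No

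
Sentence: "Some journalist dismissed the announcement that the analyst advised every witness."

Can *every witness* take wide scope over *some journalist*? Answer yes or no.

The target quantifier *every witness* is part of the complex NP *the announcement that the analyst advised every witness*.
The Complex NP Constraint bars QR out of the complement clause of a noun.
The inverse ordering *every witness* > *some journalist* is therefore underivable.

No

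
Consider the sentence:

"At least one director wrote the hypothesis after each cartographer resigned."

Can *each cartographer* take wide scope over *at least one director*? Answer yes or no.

No

*each cartographer* sits inside the adjunct clause *after each cartographer resigned*.
Since the clause is an adjunct (not a complement), the Adjunct Condition blocks QR across its edge.
So the wide-scope reading for *each cartographer* is blocked.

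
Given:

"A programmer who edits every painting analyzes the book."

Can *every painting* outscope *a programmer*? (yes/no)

No

*every painting* occurs within the relative clause *who edits every painting*.
A relative clause is a scope island — quantifier raising cannot cross its boundary.
There is no licit LF on which *every painting* c-commands *a programmer*.
(Only the surface reading survives: one fixed programmer with respect to all the relevant paintings.)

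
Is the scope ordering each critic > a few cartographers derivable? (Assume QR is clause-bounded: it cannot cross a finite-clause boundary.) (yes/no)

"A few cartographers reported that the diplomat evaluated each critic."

No

*each critic* is embedded in the finite complement clause *that the diplomat evaluated each critic*.
With QR restricted to its own tensed clause, the embedded quantifier cannot reach a matrix scope position.
There is no licit LF on which *each critic* c-commands *a few cartographers*.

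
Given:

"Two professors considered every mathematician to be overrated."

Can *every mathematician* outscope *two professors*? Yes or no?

Yes

*every mathematician* is an ECM subject; ECM complements are not islands, and the embedded quantifier may take matrix scope.
Nothing blocks QR of the lower DP to a position above the higher one, so inverse scope is available.
So *every mathematician* > *two professors* is among the available readings.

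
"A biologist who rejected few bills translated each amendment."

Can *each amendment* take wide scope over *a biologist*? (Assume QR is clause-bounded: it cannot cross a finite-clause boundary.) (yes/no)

Yes

The relative clause *who rejected few bills* modifies *a biologist*, but *each amendment* is not inside that relative clause — it is an argument of the matrix verb.
No island intervenes, so both surface and inverse scope are derivable.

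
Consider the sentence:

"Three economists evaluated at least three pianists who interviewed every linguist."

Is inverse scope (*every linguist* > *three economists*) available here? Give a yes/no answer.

No

The target quantifier *every linguist* is part of the relative clause *who interviewed every linguist* modifying *at least three pianists*.
The relative clause forms an island for QR, so the quantifier is confined to the head noun's restrictor.
Hence only narrow scope for *every linguist* (under *three economists*) survives.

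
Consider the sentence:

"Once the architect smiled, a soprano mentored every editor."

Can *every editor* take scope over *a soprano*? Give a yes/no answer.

Yes

The adjunct island is irrelevant here — *every editor* and *a soprano* are both in the matrix clause.
QR within a single clause is free, so the lower quantifier may take scope over the higher one.
The sentence is scopally ambiguous between *a soprano* > *every editor* and *every editor* > *a soprano*.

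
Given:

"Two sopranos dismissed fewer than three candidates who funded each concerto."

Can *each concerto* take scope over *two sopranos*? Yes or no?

No

The DP *each concerto* is contained in the relative clause *who funded each concerto* modifying *fewer than three candidates*.
A relative clause is a scope island — quantifier raising cannot cross its boundary.
So *each concerto* cannot raise to a position above *two sopranos*.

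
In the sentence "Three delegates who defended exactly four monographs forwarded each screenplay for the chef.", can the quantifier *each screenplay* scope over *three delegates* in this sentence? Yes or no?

The RC *who defended exactly four monographs* is an island, but *each screenplay* is not inside it — it is the matrix object, a clausemate of *three delegates*.
Clause-internal QR can adjoin the lower DP above the subject, yielding the inverse reading.

Yes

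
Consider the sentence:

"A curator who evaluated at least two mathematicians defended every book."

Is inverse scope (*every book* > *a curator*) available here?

Yes

The relative clause *who evaluated at least two mathematicians* modifies *a curator*, but *every book* is not inside that relative clause — it is an argument of the matrix verb.
Ordinary QR to a clause-peripheral position gives the wide-scope LF for the lower DP.
So *every book* > *a curator* is among the available readings.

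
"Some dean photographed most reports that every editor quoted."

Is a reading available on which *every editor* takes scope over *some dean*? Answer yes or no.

Structurally, *every editor* is inside the relative clause *that every editor quoted* modifying *most reports*.
A relative clause is a scope island — quantifier raising cannot cross its boundary.
*every editor* > *some dean* would require crossing that boundary, which is illicit.

No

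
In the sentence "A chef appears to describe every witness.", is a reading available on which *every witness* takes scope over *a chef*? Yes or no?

Yes

*every witness* is the object of the infinitival complement of a raising predicate; raising infinitives are transparent for QR, so the two DPs are in effect clausemates.
Nothing blocks QR of the lower DP to a position above the higher one, so inverse scope is available.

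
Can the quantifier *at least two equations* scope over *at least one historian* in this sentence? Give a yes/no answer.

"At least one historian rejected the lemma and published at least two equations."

No

The DP *at least two equations* is contained in one conjunct of the coordinate structure (*published at least two equations*).
Asymmetric QR out of one conjunct violates the Coordinate Structure Constraint.
So *at least two equations* cannot raise to a position above *at least one historian*.
(Only the surface reading survives: one fixed historian with respect to all the relevant equations.)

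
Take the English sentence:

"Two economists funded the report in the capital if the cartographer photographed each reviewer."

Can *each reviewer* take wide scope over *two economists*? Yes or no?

Structurally, *each reviewer* is inside the adjunct clause *if the cartographer photographed each reviewer*.
Adjuncts are opaque for quantifier raising; a quantifier in an adjunct stays inside it.
Hence only narrow scope for *each reviewer* (under *two economists*) survives.

No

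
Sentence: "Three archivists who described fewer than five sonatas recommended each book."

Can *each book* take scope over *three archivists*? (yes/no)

The relative clause *who described fewer than five sonatas* modifies *three archivists*, but *each book* is not inside that relative clause — it is an argument of the matrix verb.
With no island boundary between them, the object can take inverse scope over the subject via ordinary QR within the clause.

Yes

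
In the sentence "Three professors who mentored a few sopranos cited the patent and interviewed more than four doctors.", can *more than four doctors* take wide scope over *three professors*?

No

*more than four doctors* occurs within one conjunct of the coordinate structure (*interviewed more than four doctors*).
The Coordinate Structure Constraint blocks movement (including QR) out of a single conjunct.
There is no licit LF on which *more than four doctors* c-commands *three professors*.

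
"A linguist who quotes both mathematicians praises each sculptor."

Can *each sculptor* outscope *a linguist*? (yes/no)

Yes

*each sculptor* sits in the matrix clause, not in the relative clause on *a linguist*.
Ordinary QR to a clause-peripheral position gives the wide-scope LF for the lower DP.
So *each sculptor* > *a linguist* is among the available readings.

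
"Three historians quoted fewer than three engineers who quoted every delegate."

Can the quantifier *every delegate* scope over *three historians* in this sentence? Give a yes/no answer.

No

*every delegate* is embedded in the relative clause *who quoted every delegate* modifying *fewer than three engineers*.
Quantifiers inside a relative clause are trapped there; the RC boundary blocks QR.
*every delegate* > *three historians* would require crossing that boundary, which is illicit.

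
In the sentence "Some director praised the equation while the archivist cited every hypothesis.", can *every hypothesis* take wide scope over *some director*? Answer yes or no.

No

*every hypothesis* sits inside the adjunct clause *while the archivist cited every hypothesis*.
Adjunct clauses are scope islands: a quantifier inside an adjunct cannot raise into the matrix clause.
The inverse ordering *every hypothesis* > *some director* is therefore underivable.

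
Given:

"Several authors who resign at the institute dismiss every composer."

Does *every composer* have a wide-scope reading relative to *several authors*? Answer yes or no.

Yes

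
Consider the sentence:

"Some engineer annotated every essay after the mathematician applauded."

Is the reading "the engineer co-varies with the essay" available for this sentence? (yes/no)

This is the *every essay* > *some engineer* reading.
The adjunct clause does not contain *every essay*, which is the matrix object.
Clause-internal QR can adjoin the lower DP above the subject, yielding the inverse reading.
So *every essay* > *some engineer* is among the available readings.

Yes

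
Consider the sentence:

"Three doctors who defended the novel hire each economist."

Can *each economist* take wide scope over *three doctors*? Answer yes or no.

*each economist* sits in the matrix clause, not in the relative clause on *three doctors*.
Nothing blocks QR of the lower DP to a position above the higher one, so inverse scope is available.
The sentence is scopally ambiguous between *three doctors* > *each economist* and *each economist* > *three doctors*.

Yes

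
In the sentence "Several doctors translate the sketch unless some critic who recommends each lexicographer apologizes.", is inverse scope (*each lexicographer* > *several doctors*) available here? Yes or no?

No

Structurally, *each lexicographer* is inside the relative clause *who recommends each lexicographer*, which is itself inside the adjunct *unless some critic who recommends each lexicographer apologizes*.
The quantifier would have to escape first the RC and then the adjunct — two independent island violations.
So *each lexicographer* cannot raise high enough to outscope *several doctors*; only the surface ordering *several doctors* > *each lexicographer* is available.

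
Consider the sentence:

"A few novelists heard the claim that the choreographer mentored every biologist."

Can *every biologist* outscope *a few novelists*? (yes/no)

Structurally, *every biologist* is inside the complex NP *the claim that the choreographer mentored every biologist*.
Noun-complement clauses are scope islands (the Complex NP Constraint): a quantifier inside one cannot scope into the matrix.
So the wide-scope reading for *every biologist* is blocked.

No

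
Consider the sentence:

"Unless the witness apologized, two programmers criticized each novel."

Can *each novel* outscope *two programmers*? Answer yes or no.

Although there is an adjunct clause, *each novel* is in the main clause, not inside the adjunct.
Ordinary QR to a clause-peripheral position gives the wide-scope LF for the lower DP.
Both orderings are possible: *two programmers* > *each novel* and *each novel* > *two programmers*.

Yes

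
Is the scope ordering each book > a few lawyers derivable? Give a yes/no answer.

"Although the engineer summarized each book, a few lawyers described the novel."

*each book* occurs within the adjunct clause *although the engineer summarized each book*.
Adjunct clauses are scope islands: a quantifier inside an adjunct cannot raise into the matrix clause.
There is no licit LF on which *each book* c-commands *a few lawyers*.

No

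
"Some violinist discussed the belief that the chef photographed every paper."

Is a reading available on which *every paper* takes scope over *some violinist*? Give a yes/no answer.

No

*every paper* occurs within the complex NP *the belief that the chef photographed every paper*.
A that-clause complement to a noun is an island; QR cannot cross the NP boundary.
*every paper* is confined to the island and cannot take scope over *some violinist*.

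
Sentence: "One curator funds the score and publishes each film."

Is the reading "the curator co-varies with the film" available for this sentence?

This is the *each film* > *one curator* reading.
The target quantifier *each film* is part of one conjunct of the coordinate structure (*publishes each film*).
A quantifier cannot raise out of one conjunct of a coordination across the whole coordinate structure — the CSC applies to QR.
So *each film* cannot raise to a position above *one curator*.

No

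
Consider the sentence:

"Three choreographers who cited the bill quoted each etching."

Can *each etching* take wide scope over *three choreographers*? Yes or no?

Yes

The RC *who cited the bill* is an island, but *each etching* is not inside it — it is the matrix object, a clausemate of *three choreographers*.
Since no island is crossed, the inverse ordering is licensed alongside surface scope.
Both orderings are possible: *three choreographers* > *each etching* and *each etching* > *three choreographers*.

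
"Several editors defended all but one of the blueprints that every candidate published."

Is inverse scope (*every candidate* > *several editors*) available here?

*every candidate* is embedded in the relative clause *that every candidate published* modifying *all but one of the blueprints*.
Quantifiers inside a relative clause are trapped there; the RC boundary blocks QR.
*every candidate* is confined to the island and cannot take scope over *several editors*.

No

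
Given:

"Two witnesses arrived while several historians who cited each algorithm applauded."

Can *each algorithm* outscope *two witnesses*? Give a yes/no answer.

No

The DP *each algorithm* is contained in the relative clause *who cited each algorithm*, which is itself inside the adjunct *while several historians who cited each algorithm applauded*.
Even if one barrier were somehow void, the other would still block QR.
*each algorithm* is confined to the island and cannot take scope over *two witnesses*.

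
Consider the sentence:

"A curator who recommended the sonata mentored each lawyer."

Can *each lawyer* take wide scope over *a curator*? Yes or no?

*each lawyer* sits in the matrix clause, not in the relative clause on *a curator*.
No island intervenes, so both surface and inverse scope are derivable.
Both orderings are possible: *a curator* > *each lawyer* and *each lawyer* > *a curator*.

Yes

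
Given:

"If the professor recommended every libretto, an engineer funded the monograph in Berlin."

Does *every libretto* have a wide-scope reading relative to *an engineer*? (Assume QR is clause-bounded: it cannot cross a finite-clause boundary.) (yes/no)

*every libretto* is embedded in the adjunct clause *if the professor recommended every libretto*.
Adverbial clauses are not L-marked, so they are barriers for QR — the quantifier cannot escape the adjunct.
The ordering *every libretto* > *an engineer* is therefore underivable.

No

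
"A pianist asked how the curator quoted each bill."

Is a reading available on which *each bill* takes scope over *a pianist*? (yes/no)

No

*each bill* sits inside the embedded question *how the curator quoted each bill*.
Embedded questions are wh-islands: a quantifier inside an indirect question cannot QR into the matrix clause.
So *each bill* cannot raise high enough to outscope *a pianist*; only the surface ordering *a pianist* > *each bill* is available.
(Only the surface reading survives: one fixed pianist with respect to all the relevant bills.)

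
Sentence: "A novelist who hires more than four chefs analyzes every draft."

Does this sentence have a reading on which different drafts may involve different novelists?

The described interpretation is the *every draft* > *a novelist* scoping.
The relative clause *who hires more than four chefs* modifies *a novelist*, but *every draft* is not inside that relative clause — it is an argument of the matrix verb.
QR within a single clause is free, so the lower quantifier may take scope over the higher one.

Yes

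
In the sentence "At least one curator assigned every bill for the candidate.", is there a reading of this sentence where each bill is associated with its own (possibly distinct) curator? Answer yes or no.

The paraphrase describes the scope ordering *every bill* > *at least one curator*.
*every bill* is the matrix object and *at least one curator* the matrix subject; the two are clausemates.
Nothing blocks QR of the lower DP to a position above the higher one, so inverse scope is available.

Yes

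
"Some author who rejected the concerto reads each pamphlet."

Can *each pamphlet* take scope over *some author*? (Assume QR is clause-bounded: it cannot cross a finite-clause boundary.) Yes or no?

Yes

*each pamphlet* is a matrix argument; only *some author* is modified by the relative clause *who rejected the concerto*, so the RC island is irrelevant to the target quantifier.
With no island boundary between them, the object can take inverse scope over the subject via ordinary QR within the clause.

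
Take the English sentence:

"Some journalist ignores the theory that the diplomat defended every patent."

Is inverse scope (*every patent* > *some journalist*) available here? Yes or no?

No

The DP *every patent* is contained in the complex NP *the theory that the diplomat defended every patent*.
The complex NP is opaque for QR — the quantifier is frozen inside the noun's complement.
*every patent* is confined to the island and cannot take scope over *some journalist*.
(Only the surface reading survives: one fixed journalist with respect to all the relevant patents.)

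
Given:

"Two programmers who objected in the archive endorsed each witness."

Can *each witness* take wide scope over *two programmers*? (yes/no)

Yes

Although the sentence contains a relative clause (*who objected in the archive*), *each witness* is outside it, in the matrix VP.
Nothing blocks QR of the lower DP to a position above the higher one, so inverse scope is available.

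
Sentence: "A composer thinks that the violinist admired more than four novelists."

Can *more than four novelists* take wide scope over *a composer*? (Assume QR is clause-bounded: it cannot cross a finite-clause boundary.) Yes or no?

No

The target quantifier *more than four novelists* is part of the finite complement clause *that the violinist admired more than four novelists*.
With QR restricted to its own tensed clause, the embedded quantifier cannot reach a matrix scope position.
So *more than four novelists* cannot raise to a position above *a composer*.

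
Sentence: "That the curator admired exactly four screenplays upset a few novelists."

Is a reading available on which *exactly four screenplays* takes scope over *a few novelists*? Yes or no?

*exactly four screenplays* sits inside the sentential subject *that the curator admired exactly four screenplays*.
Clausal subjects are scope islands; QR from inside the subject into the matrix is barred.
The ordering *exactly four screenplays* > *a few novelists* is therefore underivable.

No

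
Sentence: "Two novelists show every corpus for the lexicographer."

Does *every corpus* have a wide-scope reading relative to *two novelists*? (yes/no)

Yes

*every corpus* is the matrix object and *two novelists* the matrix subject; the two are clausemates.
No island intervenes, so both surface and inverse scope are derivable.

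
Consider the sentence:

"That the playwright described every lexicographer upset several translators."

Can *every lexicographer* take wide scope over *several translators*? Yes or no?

Structurally, *every lexicographer* is inside the sentential subject *that the playwright described every lexicographer*.
The subject-island constraint blocks QR out of a clausal subject.
*every lexicographer* > *several translators* would require crossing that boundary, which is illicit.

No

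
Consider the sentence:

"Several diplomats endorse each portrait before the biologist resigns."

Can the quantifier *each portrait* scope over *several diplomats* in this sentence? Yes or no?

*each portrait* is a matrix argument; the adjunct is an island but the target quantifier is outside it.
Since no island is crossed, the inverse ordering is licensed alongside surface scope.

Yes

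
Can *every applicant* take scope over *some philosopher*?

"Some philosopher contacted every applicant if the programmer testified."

Yes

*every applicant* is a matrix argument; the adjunct is an island but the target quantifier is outside it.
With no island boundary between them, the object can take inverse scope over the subject via ordinary QR within the clause.
The sentence is scopally ambiguous between *some philosopher* > *every applicant* and *every applicant* > *some philosopher*.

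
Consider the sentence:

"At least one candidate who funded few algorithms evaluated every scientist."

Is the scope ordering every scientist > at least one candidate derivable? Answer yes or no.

Yes

*every scientist* is a matrix argument; only *at least one candidate* is modified by the relative clause *who funded few algorithms*, so the RC island is irrelevant to the target quantifier.
Nothing blocks QR of the lower DP to a position above the higher one, so inverse scope is available.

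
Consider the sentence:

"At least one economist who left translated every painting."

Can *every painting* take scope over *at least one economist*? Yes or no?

Yes

*every painting* sits in the matrix clause, not in the relative clause on *at least one economist*.
QR within a single clause is free, so the lower quantifier may take scope over the higher one.
The sentence is scopally ambiguous between *at least one economist* > *every painting* and *every painting* > *at least one economist*.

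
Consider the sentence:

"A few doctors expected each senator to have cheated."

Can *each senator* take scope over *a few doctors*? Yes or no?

Yes

*each senator* is an ECM subject; ECM complements are not islands, and the embedded quantifier may take matrix scope.
Nothing blocks QR of the lower DP to a position above the higher one, so inverse scope is available.
Both orderings are possible: *a few doctors* > *each senator* and *each senator* > *a few doctors*.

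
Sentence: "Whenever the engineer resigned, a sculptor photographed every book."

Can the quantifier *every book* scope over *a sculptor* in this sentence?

Yes

Although there is an adjunct clause, *every book* is in the main clause, not inside the adjunct.
No island intervenes, so both surface and inverse scope are derivable.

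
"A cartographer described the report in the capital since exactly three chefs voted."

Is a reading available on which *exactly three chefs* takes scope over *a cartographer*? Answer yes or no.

*exactly three chefs* occurs within the adjunct clause *since exactly three chefs voted*.
Adjunct clauses are scope islands: a quantifier inside an adjunct cannot raise into the matrix clause.
*exactly three chefs* > *a cartographer* would require crossing that boundary, which is illicit.
(Only the surface reading survives: one fixed cartographer with respect to all the relevant chefs.)

No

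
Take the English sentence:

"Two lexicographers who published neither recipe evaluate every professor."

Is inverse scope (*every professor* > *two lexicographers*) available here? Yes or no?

The relative clause *who published neither recipe* modifies *two lexicographers*, but *every professor* is not inside that relative clause — it is an argument of the matrix verb.
Nothing blocks QR of the lower DP to a position above the higher one, so inverse scope is available.

Yes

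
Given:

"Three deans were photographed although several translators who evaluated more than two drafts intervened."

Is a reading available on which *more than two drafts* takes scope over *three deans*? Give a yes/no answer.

*more than two drafts* is embedded in the relative clause *who evaluated more than two drafts*, which is itself inside the adjunct *although several translators who evaluated more than two drafts intervened*.
Even if one barrier were somehow void, the other would still block QR.
So *more than two drafts* cannot raise to a position above *three deans*.

No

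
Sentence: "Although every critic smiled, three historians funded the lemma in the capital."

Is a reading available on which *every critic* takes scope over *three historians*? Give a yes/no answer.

No

*every critic* sits inside the adjunct clause *although every critic smiled*.
Adverbial clauses are not L-marked, so they are barriers for QR — the quantifier cannot escape the adjunct.
*every critic* > *three historians* would require crossing that boundary, which is illicit.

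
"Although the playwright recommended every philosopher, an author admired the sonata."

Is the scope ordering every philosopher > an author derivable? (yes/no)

No

The DP *every philosopher* is contained in the adjunct clause *although the playwright recommended every philosopher*.
Adjuncts are opaque for quantifier raising; a quantifier in an adjunct stays inside it.
The ordering *every philosopher* > *an author* is therefore underivable.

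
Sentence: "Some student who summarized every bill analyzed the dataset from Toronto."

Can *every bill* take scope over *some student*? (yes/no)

No

*every bill* occurs within the relative clause *who summarized every bill*.
The relative clause forms an island for QR, so the quantifier is confined to the head noun's restrictor.
*every bill* is confined to the island and cannot take scope over *some student*.
(Only the surface reading survives: one fixed student with respect to all the relevant bills.)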